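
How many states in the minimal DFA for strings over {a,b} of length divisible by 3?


Track length mod 3: states 0..2, accept at 0
Minimal DFA: 3 states


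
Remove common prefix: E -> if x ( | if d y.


Common prefix: 'if'
Factored: E -> if E', E' -> x ( | d y


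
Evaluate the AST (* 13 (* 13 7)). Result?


Evaluate inner: (* 13 7) = 91
Evaluate root: (* 13 91) = 1183
Result: 1183


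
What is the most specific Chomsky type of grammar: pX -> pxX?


LHS has context (more than one symbol) and |LHS| ≤ |RHS|
Classification: Type 1 (Context-Sensitive)


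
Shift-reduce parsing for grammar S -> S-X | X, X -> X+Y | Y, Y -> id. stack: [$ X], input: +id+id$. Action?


shift '+' to continue X -> X+Y
Action: shift


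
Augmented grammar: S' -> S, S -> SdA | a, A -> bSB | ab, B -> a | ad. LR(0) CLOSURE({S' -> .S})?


Start: S' -> .S
For each item with dot before a nonterminal B, add B -> .γ for every B-production
Closure: [S' -> .S, S -> .SdA, S -> .a]


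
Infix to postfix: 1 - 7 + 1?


Left to right (same or higher precedence on left)
Postfix: 1 7 - 1 +


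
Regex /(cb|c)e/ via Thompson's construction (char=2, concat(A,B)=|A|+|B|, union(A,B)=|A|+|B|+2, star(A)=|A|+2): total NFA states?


Syntax tree has 4 char leaf(s), 1 union(s), 0 star(s)
chars contribute 4×2 = 8; each union adds +2; each star adds +2
Total: 8 + 2 + 0 = 10 states


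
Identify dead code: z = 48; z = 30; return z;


first assignment to z is overwritten before any read
Dead: 'z = 48'


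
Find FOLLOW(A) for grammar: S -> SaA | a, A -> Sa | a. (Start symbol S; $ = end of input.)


$ ∈ FOLLOW(S). For each A -> αBβ: add FIRST(β)\{ε} to FOLLOW(B); if β nullable, add FOLLOW(A).
FOLLOW(A) = {$, a}


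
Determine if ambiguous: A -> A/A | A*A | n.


'n/n*n' has two parse trees (no precedence encoded between / and *)
Ambiguous


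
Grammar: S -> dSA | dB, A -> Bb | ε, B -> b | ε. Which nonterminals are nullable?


A nonterminal is nullable iff some alternative derives ε (directly, or every symbol in it is nullable)
Nullable: {A, B}


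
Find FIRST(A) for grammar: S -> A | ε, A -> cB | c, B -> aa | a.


Per alternative of A: FIRST(cB) = {c}; FIRST(c) = {c}
FIRST(A) = {c}


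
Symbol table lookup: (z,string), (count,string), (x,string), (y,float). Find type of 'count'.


Lookup 'count' → type string


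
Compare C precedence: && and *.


'*' is multiplicative (level 10); '&&' is logical AND (level 2)
Higher level binds tighter
'*' has higher precedence than '&&'


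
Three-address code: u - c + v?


Break into single-operator statements:
t1 = u - c
t2 = t1 + v


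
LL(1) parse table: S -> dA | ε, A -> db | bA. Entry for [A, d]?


For [A, d]: 'd' ∈ FIRST(db)
Entry: A -> db


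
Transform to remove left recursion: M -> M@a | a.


Left-recursive alternatives: M@a; non-recursive: a
Introduce M': M -> aM', M' -> @aM' | ε


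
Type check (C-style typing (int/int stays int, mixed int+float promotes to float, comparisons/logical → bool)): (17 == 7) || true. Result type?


Operand types: bool || bool
Rule: logical operators take bool operands and yield bool
Result type: bool


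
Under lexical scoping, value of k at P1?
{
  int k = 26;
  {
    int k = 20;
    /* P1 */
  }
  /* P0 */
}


k declared in the same block as P1
k = 20


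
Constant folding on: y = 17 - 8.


17 - 8 = 9 at compile time
Optimized: y = 9


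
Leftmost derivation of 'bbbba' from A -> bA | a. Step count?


Derivation: A => bA => bbA => bbbA => bbbbA => bbbba
Steps: 5


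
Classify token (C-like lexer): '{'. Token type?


Pattern: delimiter/punctuation
Type: PUNCTUATION


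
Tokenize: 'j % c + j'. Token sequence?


Scan left to right, longest-match per lexeme
Tokens: ID(j), OP(%), ID(c), OP(+), ID(j)


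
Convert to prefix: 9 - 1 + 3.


left-to-right (same/higher precedence on left): tree is (+ (- 9 1) 3)
Prefix: + - 9 1 3


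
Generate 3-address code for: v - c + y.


Break into single-operator statements:
t1 = v - c
t2 = t1 + y


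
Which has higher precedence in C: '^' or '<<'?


'<<' is shift (level 8); '^' is bitwise XOR (level 4)
Higher level binds tighter
'<<' has higher precedence than '^'


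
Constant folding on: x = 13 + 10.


13 + 10 = 23 at compile time
Optimized: x = 23


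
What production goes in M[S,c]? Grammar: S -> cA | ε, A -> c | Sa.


For [S, c]: 'c' ∈ FIRST(cA)
Entry: S -> cA


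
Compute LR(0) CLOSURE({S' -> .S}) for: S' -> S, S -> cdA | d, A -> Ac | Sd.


Start: S' -> .S
For each item with dot before a nonterminal B, add B -> .γ for every B-production
Closure: [S' -> .S, S -> .cdA, S -> .d]


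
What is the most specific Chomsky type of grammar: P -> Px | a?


Left-linear: every RHS is a terminal or one nonterminal followed by a terminal
Classification: Type 3 (Regular)


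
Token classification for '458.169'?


Pattern: digits with a decimal point
Type: FLOAT_LITERAL


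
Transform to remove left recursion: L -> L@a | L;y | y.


Left-recursive alternatives: L@a, L;y; non-recursive: y
Introduce L': L -> yL', L' -> @aL' | ;yL' | ε


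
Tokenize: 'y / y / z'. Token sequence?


Scan left to right, longest-match per lexeme
Tokens: ID(y), OP(/), ID(y), OP(/), ID(z)


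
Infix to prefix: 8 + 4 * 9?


'*' binds tighter: tree is (+ 8 (* 4 9))
Prefix: + 8 * 4 9


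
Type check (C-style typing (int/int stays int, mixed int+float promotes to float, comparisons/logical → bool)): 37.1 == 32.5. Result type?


Operand types: float == float
Rule: comparison yields bool
Result type: bool


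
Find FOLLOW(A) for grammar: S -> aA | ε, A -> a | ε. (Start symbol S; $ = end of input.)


$ ∈ FOLLOW(S). For each A -> αBβ: add FIRST(β)\{ε} to FOLLOW(B); if β nullable, add FOLLOW(A).
FOLLOW(A) = {$}


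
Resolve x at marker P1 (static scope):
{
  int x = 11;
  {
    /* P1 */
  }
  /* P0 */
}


P1's block does not declare x; resolves to the enclosing declaration at depth 0
x = 11


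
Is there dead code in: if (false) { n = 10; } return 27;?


condition is constant false, so the whole block is unreachable
Dead: 'if (false) { n = 10; }'


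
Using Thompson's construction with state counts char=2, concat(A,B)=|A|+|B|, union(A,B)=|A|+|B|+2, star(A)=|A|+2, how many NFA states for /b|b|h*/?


Syntax tree has 3 char leaf(s), 2 union(s), 1 star(s)
chars contribute 3×2 = 6; each union adds +2; each star adds +2
Total: 6 + 4 + 2 = 12 states


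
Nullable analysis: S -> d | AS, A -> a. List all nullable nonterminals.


A nonterminal is nullable iff some alternative derives ε (directly, or every symbol in it is nullable)
Nullable: {}


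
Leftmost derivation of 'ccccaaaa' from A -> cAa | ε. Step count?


Derivation: A => cAa => ccAaa => cccAaaa => ccccAaaaa => ccccaaaa
Steps: 5


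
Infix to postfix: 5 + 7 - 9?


Left to right (same or higher precedence on left)
Postfix: 5 7 + 9 -


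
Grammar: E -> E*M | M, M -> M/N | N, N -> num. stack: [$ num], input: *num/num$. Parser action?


'num' on top is the handle for N -> num
Action: reduce (N -> num)


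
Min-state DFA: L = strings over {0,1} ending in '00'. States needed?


Track the longest suffix of input matching a prefix of '00': 3 classes (prefixes of length 0..2)
Minimal DFA: 3 states


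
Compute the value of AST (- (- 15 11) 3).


Evaluate inner: (- 15 11) = 4
Evaluate root: (- 4 3) = 1
Result: 1


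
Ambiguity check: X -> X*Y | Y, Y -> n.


precedence layered via separate nonterminal Y: deterministic
Unambiguous


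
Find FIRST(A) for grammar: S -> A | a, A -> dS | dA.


Per alternative of A: FIRST(dS) = {d}; FIRST(dA) = {d}
FIRST(A) = {d}


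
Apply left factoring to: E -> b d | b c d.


Common prefix: 'b'
Factored: E -> b E', E' -> d | c d


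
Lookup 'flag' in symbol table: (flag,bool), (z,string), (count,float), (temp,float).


Lookup 'flag' → type bool


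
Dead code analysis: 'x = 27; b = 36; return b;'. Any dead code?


x is assigned but never read
Dead: 'x = 27'


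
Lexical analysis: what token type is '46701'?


Pattern: digits only
Type: INTEGER_LITERAL


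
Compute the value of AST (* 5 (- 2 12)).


Evaluate inner: (- 2 12) = -10
Evaluate root: (* 5 -10) = -50
Result: -50


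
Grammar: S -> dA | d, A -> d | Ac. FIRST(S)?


Per alternative of S: FIRST(dA) = {d}; FIRST(d) = {d}
FIRST(S) = {d}


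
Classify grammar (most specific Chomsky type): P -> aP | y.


Right-linear: every RHS is a terminal or a terminal followed by one nonterminal
Classification: Type 3 (Regular)


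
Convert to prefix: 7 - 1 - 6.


left-to-right (same/higher precedence on left): tree is (- (- 7 1) 6)
Prefix: - - 7 1 6


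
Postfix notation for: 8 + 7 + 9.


Left to right (same or higher precedence on left)
Postfix: 8 7 + 9 +


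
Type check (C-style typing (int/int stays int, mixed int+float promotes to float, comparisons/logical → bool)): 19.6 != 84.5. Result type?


Operand types: float != float
Rule: comparison yields bool
Result type: bool


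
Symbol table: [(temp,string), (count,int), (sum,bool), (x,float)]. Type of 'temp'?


Lookup 'temp' → type string


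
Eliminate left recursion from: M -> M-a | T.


Left-recursive alternatives: M-a; non-recursive: T
Introduce M': M -> TM', M' -> -aM' | ε


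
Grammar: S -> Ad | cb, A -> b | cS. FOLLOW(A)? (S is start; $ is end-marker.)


$ ∈ FOLLOW(S). For each A -> αBβ: add FIRST(β)\{ε} to FOLLOW(B); if β nullable, add FOLLOW(A).
FOLLOW(A) = {d}


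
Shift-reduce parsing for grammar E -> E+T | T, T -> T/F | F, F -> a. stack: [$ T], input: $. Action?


lookahead ∉ {/} so T won't extend; reduce E -> T
Action: reduce (E -> T)


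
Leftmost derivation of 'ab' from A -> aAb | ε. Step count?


Derivation: A => aAb => ab
Steps: 2


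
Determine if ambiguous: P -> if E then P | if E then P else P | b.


dangling else: 'if E then if E then b else b' parses two ways
Ambiguous


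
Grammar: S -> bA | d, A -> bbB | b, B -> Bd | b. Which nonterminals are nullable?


A nonterminal is nullable iff some alternative derives ε (directly, or every symbol in it is nullable)
Nullable: {}


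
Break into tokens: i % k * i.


Scan left to right, longest-match per lexeme
Tokens: ID(i), OP(%), ID(k), OP(*), ID(i)


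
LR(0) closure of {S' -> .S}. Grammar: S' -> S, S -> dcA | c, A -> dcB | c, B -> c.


Start: S' -> .S
For each item with dot before a nonterminal B, add B -> .γ for every B-production
Closure: [S' -> .S, S -> .dcA, S -> .c]


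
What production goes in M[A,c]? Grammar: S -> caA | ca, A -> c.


For [A, c]: 'c' ∈ FIRST(c)
Entry: A -> c


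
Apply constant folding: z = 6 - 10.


6 - 10 = -4 at compile time
Optimized: z = -4


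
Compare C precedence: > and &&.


'>' is relational (level 7); '&&' is logical AND (level 2)
Higher level binds tighter
'>' has higher precedence than '&&'


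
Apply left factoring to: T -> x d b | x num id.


Common prefix: 'x'
Factored: T -> x T', T' -> d b | num id


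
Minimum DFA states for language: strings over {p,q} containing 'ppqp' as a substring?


KMP-style automaton: 4 progress states + 1 absorbing accept = 5
Minimal DFA: 5 states


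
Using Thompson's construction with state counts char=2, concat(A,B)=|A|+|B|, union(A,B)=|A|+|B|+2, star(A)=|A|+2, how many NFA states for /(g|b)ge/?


Syntax tree has 4 char leaf(s), 1 union(s), 0 star(s)
chars contribute 4×2 = 8; each union adds +2; each star adds +2
Total: 8 + 2 + 0 = 10 states


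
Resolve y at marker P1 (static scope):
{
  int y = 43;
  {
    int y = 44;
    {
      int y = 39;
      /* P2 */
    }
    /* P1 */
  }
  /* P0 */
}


y declared in the same block as P1
y = 44


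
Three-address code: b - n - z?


Break into single-operator statements:
t1 = b - n
t2 = t1 - z


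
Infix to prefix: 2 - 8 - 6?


left-to-right (same/higher precedence on left): tree is (- (- 2 8) 6)
Prefix: - - 2 8 6


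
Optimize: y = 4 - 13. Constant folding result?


4 - 13 = -9 at compile time
Optimized: y = -9


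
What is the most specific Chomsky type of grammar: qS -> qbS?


LHS has context (more than one symbol) and |LHS| ≤ |RHS|
Classification: Type 1 (Context-Sensitive)


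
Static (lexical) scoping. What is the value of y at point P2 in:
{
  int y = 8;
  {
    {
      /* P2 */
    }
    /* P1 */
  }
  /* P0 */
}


P2's block does not declare y; resolves to the enclosing declaration at depth 0
y = 8


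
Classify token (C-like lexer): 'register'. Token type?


Pattern: reserved word
Type: KEYWORD


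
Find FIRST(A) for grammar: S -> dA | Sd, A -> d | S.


Per alternative of A: FIRST(d) = {d}; FIRST(S) = {d}
FIRST(A) = {d}


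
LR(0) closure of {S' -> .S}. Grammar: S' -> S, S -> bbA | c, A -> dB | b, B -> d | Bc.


Start: S' -> .S
For each item with dot before a nonterminal B, add B -> .γ for every B-production
Closure: [S' -> .S, S -> .bbA, S -> .c]


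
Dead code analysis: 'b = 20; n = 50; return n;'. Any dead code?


b is assigned but never read
Dead: 'b = 20'


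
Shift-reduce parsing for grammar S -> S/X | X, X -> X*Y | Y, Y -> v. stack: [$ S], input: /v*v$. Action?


shift '/' to continue S -> S/X
Action: shift


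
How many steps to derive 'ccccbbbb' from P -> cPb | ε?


Derivation: P => cPb => ccPbb => cccPbbb => ccccPbbbb => ccccbbbb
Steps: 5


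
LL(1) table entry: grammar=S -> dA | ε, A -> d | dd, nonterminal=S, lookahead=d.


For [S, d]: 'd' ∈ FIRST(dA)
Entry: S -> dA


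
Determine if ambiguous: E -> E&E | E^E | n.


'n&n^n' has two parse trees (no precedence encoded between & and ^)
Ambiguous


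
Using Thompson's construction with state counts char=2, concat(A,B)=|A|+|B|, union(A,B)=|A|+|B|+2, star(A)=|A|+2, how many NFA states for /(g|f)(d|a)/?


Syntax tree has 4 char leaf(s), 2 union(s), 0 star(s)
chars contribute 4×2 = 8; each union adds +2; each star adds +2
Total: 8 + 4 + 0 = 12 states


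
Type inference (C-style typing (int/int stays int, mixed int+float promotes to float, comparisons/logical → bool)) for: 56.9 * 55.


Operand types: float * int
Rule: mixed int/float promotes to float; int/int stays int
Result type: float


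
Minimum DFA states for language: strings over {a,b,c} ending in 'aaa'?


Track the longest suffix of input matching a prefix of 'aaa': 4 classes (prefixes of length 0..3)
Minimal DFA: 4 states


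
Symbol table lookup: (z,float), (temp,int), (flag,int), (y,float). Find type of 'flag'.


Lookup 'flag' → type int


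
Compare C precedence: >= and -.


'-' is additive (level 9); '>=' is relational (level 7)
Higher level binds tighter
'-' has higher precedence than '>='


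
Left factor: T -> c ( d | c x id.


Common prefix: 'c'
Factored: T -> c T', T' -> ( d | x id


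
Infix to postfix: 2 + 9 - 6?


Left to right (same or higher precedence on left)
Postfix: 2 9 + 6 -


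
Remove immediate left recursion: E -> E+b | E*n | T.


Left-recursive alternatives: E+b, E*n; non-recursive: T
Introduce E': E -> TE', E' -> +bE' | *nE' | ε


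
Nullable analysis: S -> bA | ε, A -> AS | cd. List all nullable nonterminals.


A nonterminal is nullable iff some alternative derives ε (directly, or every symbol in it is nullable)
Nullable: {S}


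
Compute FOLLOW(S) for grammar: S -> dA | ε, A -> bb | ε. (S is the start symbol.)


$ ∈ FOLLOW(S). For each A -> αBβ: add FIRST(β)\{ε} to FOLLOW(B); if β nullable, add FOLLOW(A).
FOLLOW(S) = {$}


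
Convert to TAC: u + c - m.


Break into single-operator statements:
t1 = u + c
t2 = t1 - m


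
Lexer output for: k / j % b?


Scan left to right, longest-match per lexeme
Tokens: ID(k), OP(/), ID(j), OP(%), ID(b)


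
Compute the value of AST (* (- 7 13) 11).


Evaluate inner: (- 7 13) = -6
Evaluate root: (* -6 11) = -66
Result: -66


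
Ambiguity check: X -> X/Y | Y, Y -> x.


precedence layered via separate nonterminal Y: deterministic
Unambiguous


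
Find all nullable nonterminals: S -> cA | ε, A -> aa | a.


A nonterminal is nullable iff some alternative derives ε (directly, or every symbol in it is nullable)
Nullable: {S}


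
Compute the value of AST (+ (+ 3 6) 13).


Evaluate inner: (+ 3 6) = 9
Evaluate root: (+ 9 13) = 22
Result: 22


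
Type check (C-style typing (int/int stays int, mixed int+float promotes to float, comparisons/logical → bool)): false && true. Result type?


Operand types: bool && bool
Rule: logical operators take bool operands and yield bool
Result type: bool


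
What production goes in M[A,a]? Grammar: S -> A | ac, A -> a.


For [A, a]: 'a' ∈ FIRST(a)
Entry: A -> a


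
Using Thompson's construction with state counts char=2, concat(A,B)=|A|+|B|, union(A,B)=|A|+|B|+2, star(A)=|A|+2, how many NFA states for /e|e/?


Syntax tree has 2 char leaf(s), 1 union(s), 0 star(s)
chars contribute 2×2 = 4; each union adds +2; each star adds +2
Total: 4 + 2 + 0 = 6 states


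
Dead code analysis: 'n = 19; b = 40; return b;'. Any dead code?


n is assigned but never read
Dead: 'n = 19'


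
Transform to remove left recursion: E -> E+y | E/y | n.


Left-recursive alternatives: E+y, E/y; non-recursive: n
Introduce E': E -> nE', E' -> +yE' | /yE' | ε


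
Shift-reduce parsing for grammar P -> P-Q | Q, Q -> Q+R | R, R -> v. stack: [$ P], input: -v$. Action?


shift '-' to continue P -> P-Q
Action: shift


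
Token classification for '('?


Pattern: delimiter/punctuation
Type: PUNCTUATION


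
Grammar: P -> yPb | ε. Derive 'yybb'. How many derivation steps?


Derivation: P => yPb => yyPbb => yybb
Steps: 3


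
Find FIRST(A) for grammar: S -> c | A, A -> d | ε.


Per alternative of A: FIRST(d) = {d}; FIRST(ε) = {ε}
FIRST(A) = {d, ε}


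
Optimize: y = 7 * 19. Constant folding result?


7 * 19 = 133 at compile time
Optimized: y = 133


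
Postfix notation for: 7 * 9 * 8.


Left to right (same or higher precedence on left)
Postfix: 7 9 * 8 *


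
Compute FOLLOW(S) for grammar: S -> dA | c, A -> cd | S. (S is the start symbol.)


$ ∈ FOLLOW(S). For each A -> αBβ: add FIRST(β)\{ε} to FOLLOW(B); if β nullable, add FOLLOW(A).
FOLLOW(S) = {$}


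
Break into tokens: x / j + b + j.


Scan left to right, longest-match per lexeme
Tokens: ID(x), OP(/), ID(j), OP(+), ID(b), OP(+), ID(j)


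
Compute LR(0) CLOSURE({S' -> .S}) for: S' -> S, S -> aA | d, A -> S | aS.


Start: S' -> .S
For each item with dot before a nonterminal B, add B -> .γ for every B-production
Closure: [S' -> .S, S -> .aA, S -> .d]


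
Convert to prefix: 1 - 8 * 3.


'*' binds tighter: tree is (- 1 (* 8 3))
Prefix: - 1 * 8 3


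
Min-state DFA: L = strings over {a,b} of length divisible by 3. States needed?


Track length mod 3: states 0..2, accept at 0
Minimal DFA: 3 states


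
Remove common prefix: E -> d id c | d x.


Common prefix: 'd'
Factored: E -> d E', E' -> id c | x


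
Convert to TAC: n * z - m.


Break into single-operator statements:
t1 = n * z
t2 = t1 - m


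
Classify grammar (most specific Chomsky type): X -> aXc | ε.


Single nonterminal LHS, but a^n c^n is not regular
Classification: Type 2 (Context-Free)


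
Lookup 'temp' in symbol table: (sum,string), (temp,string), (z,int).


Lookup 'temp' → type string


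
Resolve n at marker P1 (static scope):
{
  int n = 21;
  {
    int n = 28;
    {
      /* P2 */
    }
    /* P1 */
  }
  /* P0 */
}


n declared in the same block as P1
n = 28


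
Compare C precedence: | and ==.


'==' is equality (level 6); '|' is bitwise OR (level 3)
Higher level binds tighter
'==' has higher precedence than '|'


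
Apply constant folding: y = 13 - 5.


13 - 5 = 8 at compile time
Optimized: y = 8


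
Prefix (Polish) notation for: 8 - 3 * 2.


'*' binds tighter: tree is (- 8 (* 3 2))
Prefix: - 8 * 3 2


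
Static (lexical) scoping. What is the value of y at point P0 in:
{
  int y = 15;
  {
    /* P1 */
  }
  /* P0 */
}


y declared in the same block as P0
y = 15


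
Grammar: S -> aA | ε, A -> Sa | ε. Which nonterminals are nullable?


A nonterminal is nullable iff some alternative derives ε (directly, or every symbol in it is nullable)
Nullable: {A, S}


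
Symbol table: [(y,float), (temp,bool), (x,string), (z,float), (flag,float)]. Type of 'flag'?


Lookup 'flag' → type float


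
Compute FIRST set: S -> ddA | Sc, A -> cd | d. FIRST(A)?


Per alternative of A: FIRST(cd) = {c}; FIRST(d) = {d}
FIRST(A) = {c, d}


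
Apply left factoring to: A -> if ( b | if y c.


Common prefix: 'if'
Factored: A -> if A', A' -> ( b | y c


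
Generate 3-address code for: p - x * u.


Break into single-operator statements:
t1 = x * u
t2 = p - t1


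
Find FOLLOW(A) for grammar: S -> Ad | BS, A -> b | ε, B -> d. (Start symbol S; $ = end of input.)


$ ∈ FOLLOW(S). For each A -> αBβ: add FIRST(β)\{ε} to FOLLOW(B); if β nullable, add FOLLOW(A).
FOLLOW(A) = {d}


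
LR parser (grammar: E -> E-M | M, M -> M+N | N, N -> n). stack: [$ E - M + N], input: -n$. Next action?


handle 'M+N' on top
Action: reduce (M -> M+N)


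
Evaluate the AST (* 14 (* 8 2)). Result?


Evaluate inner: (* 8 2) = 16
Evaluate root: (* 14 16) = 224
Result: 224


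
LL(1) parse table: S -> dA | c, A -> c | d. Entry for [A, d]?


For [A, d]: 'd' ∈ FIRST(d)
Entry: A -> d


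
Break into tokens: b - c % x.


Scan left to right, longest-match per lexeme
Tokens: ID(b), OP(-), ID(c), OP(%), ID(x)


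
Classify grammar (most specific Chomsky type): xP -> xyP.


LHS has context (more than one symbol) and |LHS| ≤ |RHS|
Classification: Type 1 (Context-Sensitive)


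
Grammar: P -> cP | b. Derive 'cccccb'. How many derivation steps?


Derivation: P => cP => ccP => cccP => ccccP => cccccP => cccccb
Steps: 6


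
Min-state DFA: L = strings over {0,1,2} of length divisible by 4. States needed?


Track length mod 4: states 0..3, accept at 0
Minimal DFA: 4 states


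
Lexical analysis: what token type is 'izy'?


Pattern: letter/underscore followed by alphanumerics, not a keyword
Type: IDENTIFIER


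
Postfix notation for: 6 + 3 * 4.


* has higher precedence, evaluate 3*4 first
Postfix: 6 3 4 * +


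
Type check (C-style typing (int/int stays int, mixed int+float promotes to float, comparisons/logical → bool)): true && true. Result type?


Operand types: bool && bool
Rule: logical operators take bool operands and yield bool
Result type: bool


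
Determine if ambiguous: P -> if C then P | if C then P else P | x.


dangling else: 'if C then if C then x else x' parses two ways
Ambiguous


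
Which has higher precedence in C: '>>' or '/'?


'/' is multiplicative (level 10); '>>' is shift (level 8)
Higher level binds tighter
'/' has higher precedence than '>>'


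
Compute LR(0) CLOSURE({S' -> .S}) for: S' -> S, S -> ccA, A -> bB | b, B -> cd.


Start: S' -> .S
For each item with dot before a nonterminal B, add B -> .γ for every B-production
Closure: [S' -> .S, S -> .ccA]


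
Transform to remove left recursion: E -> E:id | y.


Left-recursive alternatives: E:id; non-recursive: y
Introduce E': E -> yE', E' -> :idE' | ε


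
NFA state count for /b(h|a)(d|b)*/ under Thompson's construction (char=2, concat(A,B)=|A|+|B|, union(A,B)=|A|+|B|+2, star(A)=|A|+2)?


Syntax tree has 5 char leaf(s), 2 union(s), 1 star(s)
chars contribute 5×2 = 10; each union adds +2; each star adds +2
Total: 10 + 4 + 2 = 16 states


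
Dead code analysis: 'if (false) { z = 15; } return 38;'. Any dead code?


condition is constant false, so the whole block is unreachable
Dead: 'if (false) { z = 15; }'


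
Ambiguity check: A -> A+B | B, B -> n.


precedence layered via separate nonterminal B: deterministic
Unambiguous


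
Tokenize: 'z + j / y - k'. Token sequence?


Scan left to right, longest-match per lexeme
Tokens: ID(z), OP(+), ID(j), OP(/), ID(y), OP(-), ID(k)


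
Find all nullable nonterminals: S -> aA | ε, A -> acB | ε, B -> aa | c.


A nonterminal is nullable iff some alternative derives ε (directly, or every symbol in it is nullable)
Nullable: {A, S}


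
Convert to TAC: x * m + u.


Break into single-operator statements:
t1 = x * m
t2 = t1 + u


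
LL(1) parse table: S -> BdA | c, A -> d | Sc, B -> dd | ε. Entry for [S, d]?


For [S, d]: 'd' ∈ FIRST(BdA)
Entry: S -> BdA


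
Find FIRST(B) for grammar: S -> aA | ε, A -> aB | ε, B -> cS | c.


Per alternative of B: FIRST(cS) = {c}; FIRST(c) = {c}
FIRST(B) = {c}


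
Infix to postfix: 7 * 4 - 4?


Left to right (same or higher precedence on left)
Postfix: 7 4 * 4 -


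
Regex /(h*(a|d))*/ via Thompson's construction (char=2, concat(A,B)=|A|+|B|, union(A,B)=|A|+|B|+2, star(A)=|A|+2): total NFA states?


Syntax tree has 3 char leaf(s), 1 union(s), 2 star(s)
chars contribute 3×2 = 6; each union adds +2; each star adds +2
Total: 6 + 2 + 4 = 12 states


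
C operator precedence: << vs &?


'<<' is shift (level 8); '&' is bitwise AND (level 5)
Higher level binds tighter
'<<' has higher precedence than '&'


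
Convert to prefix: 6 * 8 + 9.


left-to-right (same/higher precedence on left): tree is (+ (* 6 8) 9)
Prefix: + * 6 8 9


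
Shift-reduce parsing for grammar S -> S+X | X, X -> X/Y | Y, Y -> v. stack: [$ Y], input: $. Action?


'Y' (not preceded by X/) is the handle for X -> Y
Action: reduce (X -> Y)


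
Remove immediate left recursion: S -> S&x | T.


Left-recursive alternatives: S&x; non-recursive: T
Introduce S': S -> TS', S' -> &xS' | ε


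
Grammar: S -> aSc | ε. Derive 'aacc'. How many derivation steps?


Derivation: S => aSc => aaScc => aacc
Steps: 3


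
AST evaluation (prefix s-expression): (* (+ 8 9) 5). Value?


Evaluate inner: (+ 8 9) = 17
Evaluate root: (* 17 5) = 85
Result: 85


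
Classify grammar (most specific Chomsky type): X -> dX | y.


Right-linear: every RHS is a terminal or a terminal followed by one nonterminal
Classification: Type 3 (Regular)


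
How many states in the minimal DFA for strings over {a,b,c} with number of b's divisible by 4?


Track (count of b) mod 4: states 0..3, accept at 0
Minimal DFA: 4 states


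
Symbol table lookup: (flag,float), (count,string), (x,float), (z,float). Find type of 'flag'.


Lookup 'flag' → type float


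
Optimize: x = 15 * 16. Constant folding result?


15 * 16 = 240 at compile time
Optimized: x = 240


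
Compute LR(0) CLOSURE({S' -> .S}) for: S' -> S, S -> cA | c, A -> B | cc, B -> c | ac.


Start: S' -> .S
For each item with dot before a nonterminal B, add B -> .γ for every B-production
Closure: [S' -> .S, S -> .cA, S -> .c]


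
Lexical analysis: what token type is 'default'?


Pattern: reserved word
Type: KEYWORD


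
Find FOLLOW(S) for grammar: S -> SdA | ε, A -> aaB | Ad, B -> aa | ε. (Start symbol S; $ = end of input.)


$ ∈ FOLLOW(S). For each A -> αBβ: add FIRST(β)\{ε} to FOLLOW(B); if β nullable, add FOLLOW(A).
FOLLOW(S) = {$, d}


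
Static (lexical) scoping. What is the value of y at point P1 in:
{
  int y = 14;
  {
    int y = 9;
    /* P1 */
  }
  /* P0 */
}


y declared in the same block as P1
y = 9


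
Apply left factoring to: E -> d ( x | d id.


Common prefix: 'd'
Factored: E -> d E', E' -> ( x | id


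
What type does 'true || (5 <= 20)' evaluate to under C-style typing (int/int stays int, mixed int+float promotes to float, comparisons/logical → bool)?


Operand types: bool || bool
Rule: logical operators take bool operands and yield bool
Result type: bool


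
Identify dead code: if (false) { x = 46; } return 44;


condition is constant false, so the whole block is unreachable
Dead: 'if (false) { x = 46; }'


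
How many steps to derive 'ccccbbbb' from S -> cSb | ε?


Derivation: S => cSb => ccSbb => cccSbbb => ccccSbbbb => ccccbbbb
Steps: 5


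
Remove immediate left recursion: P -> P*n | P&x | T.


Left-recursive alternatives: P*n, P&x; non-recursive: T
Introduce P': P -> TP', P' -> *nP' | &xP' | ε


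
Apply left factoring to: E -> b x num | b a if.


Common prefix: 'b'
Factored: E -> b E', E' -> x num | a if


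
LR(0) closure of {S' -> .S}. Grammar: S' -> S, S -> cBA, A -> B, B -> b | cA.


Start: S' -> .S
For each item with dot before a nonterminal B, add B -> .γ for every B-production
Closure: [S' -> .S, S -> .cBA]


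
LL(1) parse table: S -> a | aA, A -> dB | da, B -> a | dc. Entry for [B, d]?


For [B, d]: 'd' ∈ FIRST(dc)
Entry: B -> dc


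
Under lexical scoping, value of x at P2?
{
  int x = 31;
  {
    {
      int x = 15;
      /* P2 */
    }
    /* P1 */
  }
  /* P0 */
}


x declared in the same block as P2
x = 15


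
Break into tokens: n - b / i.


Scan left to right, longest-match per lexeme
Tokens: ID(n), OP(-), ID(b), OP(/), ID(i)


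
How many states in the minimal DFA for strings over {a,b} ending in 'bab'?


Track the longest suffix of input matching a prefix of 'bab': 4 classes (prefixes of length 0..3)
Minimal DFA: 4 states


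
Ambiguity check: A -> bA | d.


right-linear, alternatives start with distinct terminals 'b' vs 'd': unique leftmost derivation
Unambiguous


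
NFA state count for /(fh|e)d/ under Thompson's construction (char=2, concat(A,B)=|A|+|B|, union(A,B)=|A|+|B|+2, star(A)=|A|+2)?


Syntax tree has 4 char leaf(s), 1 union(s), 0 star(s)
chars contribute 4×2 = 8; each union adds +2; each star adds +2
Total: 8 + 2 + 0 = 10 states


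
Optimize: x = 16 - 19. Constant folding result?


16 - 19 = -3 at compile time
Optimized: x = -3


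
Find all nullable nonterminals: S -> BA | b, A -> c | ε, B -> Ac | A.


A nonterminal is nullable iff some alternative derives ε (directly, or every symbol in it is nullable)
Nullable: {A, B, S}


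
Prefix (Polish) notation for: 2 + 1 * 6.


'*' binds tighter: tree is (+ 2 (* 1 6))
Prefix: + 2 * 1 6


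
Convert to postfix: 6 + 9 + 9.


Left to right (same or higher precedence on left)
Postfix: 6 9 + 9 +


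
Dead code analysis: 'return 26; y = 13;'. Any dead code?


statement follows a return and is unreachable
Dead: 'y = 13'


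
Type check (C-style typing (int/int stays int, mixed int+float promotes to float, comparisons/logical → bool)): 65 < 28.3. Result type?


Operand types: int < float
Rule: comparison yields bool
Result type: bool


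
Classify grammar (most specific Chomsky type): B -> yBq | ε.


Single nonterminal LHS, but y^n q^n is not regular
Classification: Type 2 (Context-Free)


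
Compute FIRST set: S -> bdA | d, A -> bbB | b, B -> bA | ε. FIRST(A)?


Per alternative of A: FIRST(bbB) = {b}; FIRST(b) = {b}
FIRST(A) = {b}


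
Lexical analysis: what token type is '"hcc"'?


Pattern: double-quoted sequence
Type: STRING_LITERAL


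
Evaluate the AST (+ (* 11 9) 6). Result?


Evaluate inner: (* 11 9) = 99
Evaluate root: (+ 99 6) = 105
Result: 105


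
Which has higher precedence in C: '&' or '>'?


'>' is relational (level 7); '&' is bitwise AND (level 5)
Higher level binds tighter
'>' has higher precedence than '&'


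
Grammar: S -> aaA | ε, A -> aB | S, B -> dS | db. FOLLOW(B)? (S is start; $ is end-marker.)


$ ∈ FOLLOW(S). For each A -> αBβ: add FIRST(β)\{ε} to FOLLOW(B); if β nullable, add FOLLOW(A).
FOLLOW(B) = {$}


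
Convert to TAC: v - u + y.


Break into single-operator statements:
t1 = v - u
t2 = t1 + y


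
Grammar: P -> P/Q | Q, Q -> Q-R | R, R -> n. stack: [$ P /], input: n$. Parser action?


no handle ('P/' is not any RHS); shift 'n'
Action: shift


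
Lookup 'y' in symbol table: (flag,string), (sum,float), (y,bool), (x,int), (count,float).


Lookup 'y' → type bool


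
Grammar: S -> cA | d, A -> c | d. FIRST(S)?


Per alternative of S: FIRST(cA) = {c}; FIRST(d) = {d}
FIRST(S) = {c, d}


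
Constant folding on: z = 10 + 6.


10 + 6 = 16 at compile time
Optimized: z = 16


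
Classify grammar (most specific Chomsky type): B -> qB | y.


Right-linear: every RHS is a terminal or a terminal followed by one nonterminal
Classification: Type 3 (Regular)


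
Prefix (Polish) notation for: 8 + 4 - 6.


left-to-right (same/higher precedence on left): tree is (- (+ 8 4) 6)
Prefix: - + 8 4 6


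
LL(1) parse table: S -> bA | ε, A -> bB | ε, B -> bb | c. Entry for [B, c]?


For [B, c]: 'c' ∈ FIRST(c)
Entry: B -> c


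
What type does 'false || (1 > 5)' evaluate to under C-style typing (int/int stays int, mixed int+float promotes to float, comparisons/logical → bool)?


Operand types: bool || bool
Rule: logical operators take bool operands and yield bool
Result type: bool


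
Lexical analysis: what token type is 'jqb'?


Pattern: letter/underscore followed by alphanumerics, not a keyword
Type: IDENTIFIER


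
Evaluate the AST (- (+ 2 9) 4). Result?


Evaluate inner: (+ 2 9) = 11
Evaluate root: (- 11 4) = 7
Result: 7


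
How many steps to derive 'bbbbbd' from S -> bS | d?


Derivation: S => bS => bbS => bbbS => bbbbS => bbbbbS => bbbbbd
Steps: 6


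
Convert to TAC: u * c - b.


Break into single-operator statements:
t1 = u * c
t2 = t1 - b


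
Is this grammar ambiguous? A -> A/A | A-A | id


'id/id-id' has two parse trees (no precedence encoded between / and -)
Ambiguous


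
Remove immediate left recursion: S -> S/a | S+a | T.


Left-recursive alternatives: S/a, S+a; non-recursive: T
Introduce S': S -> TS', S' -> /aS' | +aS' | ε


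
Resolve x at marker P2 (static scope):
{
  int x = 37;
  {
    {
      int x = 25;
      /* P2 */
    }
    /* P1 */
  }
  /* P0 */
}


x declared in the same block as P2
x = 25


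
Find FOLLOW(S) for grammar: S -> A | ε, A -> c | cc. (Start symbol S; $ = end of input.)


$ ∈ FOLLOW(S). For each A -> αBβ: add FIRST(β)\{ε} to FOLLOW(B); if β nullable, add FOLLOW(A).
FOLLOW(S) = {$}


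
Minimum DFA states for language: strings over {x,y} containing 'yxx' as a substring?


KMP-style automaton: 3 progress states + 1 absorbing accept = 4
Minimal DFA: 4 states


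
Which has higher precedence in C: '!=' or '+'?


'+' is additive (level 9); '!=' is equality (level 6)
Higher level binds tighter
'+' has higher precedence than '!='


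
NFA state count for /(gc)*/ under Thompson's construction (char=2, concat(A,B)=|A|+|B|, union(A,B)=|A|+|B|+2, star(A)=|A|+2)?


Syntax tree has 2 char leaf(s), 0 union(s), 1 star(s)
chars contribute 2×2 = 4; each union adds +2; each star adds +2
Total: 4 + 0 + 2 = 6 states


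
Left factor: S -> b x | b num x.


Common prefix: 'b'
Factored: S -> b S', S' -> x | num x


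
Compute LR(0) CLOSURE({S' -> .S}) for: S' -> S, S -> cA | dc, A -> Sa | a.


Start: S' -> .S
For each item with dot before a nonterminal B, add B -> .γ for every B-production
Closure: [S' -> .S, S -> .cA, S -> .dc]


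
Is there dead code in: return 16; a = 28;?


statement follows a return and is unreachable
Dead: 'a = 28'


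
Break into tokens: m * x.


Scan left to right, longest-match per lexeme
Tokens: ID(m), OP(*), ID(x)


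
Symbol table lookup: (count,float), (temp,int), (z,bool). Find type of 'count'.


Lookup 'count' → type float


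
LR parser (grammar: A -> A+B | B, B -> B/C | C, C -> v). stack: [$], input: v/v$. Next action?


no handle on stack; shift 'v'
Action: shift


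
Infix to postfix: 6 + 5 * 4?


* has higher precedence, evaluate 5*4 first
Postfix: 6 5 4 * +


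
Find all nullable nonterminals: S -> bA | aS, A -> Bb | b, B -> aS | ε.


A nonterminal is nullable iff some alternative derives ε (directly, or every symbol in it is nullable)
Nullable: {B}


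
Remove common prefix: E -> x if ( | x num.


Common prefix: 'x'
Factored: E -> x E', E' -> if ( | num


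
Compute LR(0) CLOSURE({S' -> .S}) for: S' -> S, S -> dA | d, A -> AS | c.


Start: S' -> .S
For each item with dot before a nonterminal B, add B -> .γ for every B-production
Closure: [S' -> .S, S -> .dA, S -> .d]


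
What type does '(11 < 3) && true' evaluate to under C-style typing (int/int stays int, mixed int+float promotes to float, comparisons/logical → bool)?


Operand types: bool && bool
Rule: logical operators take bool operands and yield bool
Result type: bool


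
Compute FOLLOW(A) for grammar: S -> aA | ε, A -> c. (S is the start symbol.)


$ ∈ FOLLOW(S). For each A -> αBβ: add FIRST(β)\{ε} to FOLLOW(B); if β nullable, add FOLLOW(A).
FOLLOW(A) = {$}


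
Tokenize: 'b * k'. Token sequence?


Scan left to right, longest-match per lexeme
Tokens: ID(b), OP(*), ID(k)


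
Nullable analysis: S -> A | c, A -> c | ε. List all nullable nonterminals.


A nonterminal is nullable iff some alternative derives ε (directly, or every symbol in it is nullable)
Nullable: {A, S}


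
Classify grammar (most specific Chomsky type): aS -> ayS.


LHS has context (more than one symbol) and |LHS| ≤ |RHS|
Classification: Type 1 (Context-Sensitive)


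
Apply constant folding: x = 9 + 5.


9 + 5 = 14 at compile time
Optimized: x = 14


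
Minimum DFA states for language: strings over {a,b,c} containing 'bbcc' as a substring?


KMP-style automaton: 4 progress states + 1 absorbing accept = 5
Minimal DFA: 5 states


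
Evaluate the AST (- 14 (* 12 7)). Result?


Evaluate inner: (* 12 7) = 84
Evaluate root: (- 14 84) = -70
Result: -70


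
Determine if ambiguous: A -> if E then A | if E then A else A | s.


dangling else: 'if E then if E then s else s' parses two ways
Ambiguous


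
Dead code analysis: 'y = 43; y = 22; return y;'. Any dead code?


first assignment to y is overwritten before any read
Dead: 'y = 43'


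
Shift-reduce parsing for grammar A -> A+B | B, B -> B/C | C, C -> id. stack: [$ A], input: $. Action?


start symbol A on stack, input exhausted
Action: accept


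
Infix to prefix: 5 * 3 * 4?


left-to-right (same/higher precedence on left): tree is (* (* 5 3) 4)
Prefix: * * 5 3 4


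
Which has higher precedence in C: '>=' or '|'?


'>=' is relational (level 7); '|' is bitwise OR (level 3)
Higher level binds tighter
'>=' has higher precedence than '|'


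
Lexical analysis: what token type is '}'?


Pattern: delimiter/punctuation
Type: PUNCTUATION


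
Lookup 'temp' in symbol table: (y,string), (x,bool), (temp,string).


Lookup 'temp' → type string


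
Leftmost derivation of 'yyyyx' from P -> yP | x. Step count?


Derivation: P => yP => yyP => yyyP => yyyyP => yyyyx
Steps: 5


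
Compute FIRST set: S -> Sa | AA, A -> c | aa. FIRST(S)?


Per alternative of S: FIRST(Sa) = {a, c}; FIRST(AA) = {a, c}
FIRST(S) = {a, c}


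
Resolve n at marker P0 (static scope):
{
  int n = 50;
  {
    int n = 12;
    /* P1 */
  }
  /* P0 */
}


n declared in the same block as P0
n = 50


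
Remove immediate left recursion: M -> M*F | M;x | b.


Left-recursive alternatives: M*F, M;x; non-recursive: b
Introduce M': M -> bM', M' -> *FM' | ;xM' | ε
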